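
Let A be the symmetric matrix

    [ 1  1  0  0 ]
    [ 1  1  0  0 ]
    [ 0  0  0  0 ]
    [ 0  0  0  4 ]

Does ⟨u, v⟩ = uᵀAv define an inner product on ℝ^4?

no

Applying the same elementary operations to the rows and columns of A produces a congruent diagonal matrix with entries 1, 0, 0, 4.
Counting signs: 2 positive, 2 zero.
Hence Q is positive semidefinite.
⟨·,·⟩ is an inner product exactly when A is positive definite.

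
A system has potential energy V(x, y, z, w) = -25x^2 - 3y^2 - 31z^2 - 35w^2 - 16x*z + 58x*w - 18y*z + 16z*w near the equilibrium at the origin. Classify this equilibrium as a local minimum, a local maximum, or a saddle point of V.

local maximum

The Hessian at the origin is H = [[-50, 0, -16, 58], [0, -6, -18, 0], [-16, -18, -62, 16], [58, 0, 16, -70]].
Row-reducing H symmetrically gives the diagonal entries -50, -6, -72/25, -4/9.
So there are 4 negative pivots.
H is negative definite, so the origin is a strict local maximum.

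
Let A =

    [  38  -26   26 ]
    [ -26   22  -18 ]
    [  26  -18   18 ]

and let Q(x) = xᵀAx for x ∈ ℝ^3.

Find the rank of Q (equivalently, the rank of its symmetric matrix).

An LDLᵀ factorisation of A has diagonal entries 38, 80/19, 1/5.
So there are 3 positive pivots.
The rank is the number of nonzero pivots: 3.

3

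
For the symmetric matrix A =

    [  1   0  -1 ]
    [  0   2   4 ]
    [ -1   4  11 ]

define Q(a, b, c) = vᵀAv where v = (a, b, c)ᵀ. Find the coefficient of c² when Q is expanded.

The coefficient of c² is the diagonal entry A[3,3] = 11.

11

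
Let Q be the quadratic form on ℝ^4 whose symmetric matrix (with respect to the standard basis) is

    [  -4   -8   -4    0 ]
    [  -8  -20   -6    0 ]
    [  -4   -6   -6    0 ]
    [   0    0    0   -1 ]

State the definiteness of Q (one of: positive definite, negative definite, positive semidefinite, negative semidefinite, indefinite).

Congruent diagonalization of A (simultaneous row and column reduction) yields pivots -4, -4, -1, -1.
Counting signs: 4 negative.
Hence Q is negative definite.

negative definite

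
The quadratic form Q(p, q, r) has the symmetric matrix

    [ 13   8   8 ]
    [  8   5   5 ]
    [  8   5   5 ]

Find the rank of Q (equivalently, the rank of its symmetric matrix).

Congruent diagonalization of A (simultaneous row and column reduction) yields pivots 13, 1/13, 0.
Counting signs: 2 positive, 1 zero.
The rank is the number of nonzero pivots: 2.

2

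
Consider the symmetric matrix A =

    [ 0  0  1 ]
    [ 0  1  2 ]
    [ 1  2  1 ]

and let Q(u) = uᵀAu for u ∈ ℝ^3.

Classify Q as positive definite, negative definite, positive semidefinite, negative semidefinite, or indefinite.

indefinite

A is congruent to a diagonal matrix with 2 positive, 1 negative and 0 zero entries, so Q is indefinite.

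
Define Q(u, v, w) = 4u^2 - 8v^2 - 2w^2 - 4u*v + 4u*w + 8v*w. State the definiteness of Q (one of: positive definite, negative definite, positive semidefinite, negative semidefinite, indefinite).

indefinite

The associated matrix is A = [[4, -2, 2], [-2, -8, 4], [2, 4, -2]].
Symmetric row and column elimination reduces A to a congruent diagonal form with pivots 4, -9, -2/9.
So there are 1 positive, 2 negative pivots.
Hence Q is indefinite.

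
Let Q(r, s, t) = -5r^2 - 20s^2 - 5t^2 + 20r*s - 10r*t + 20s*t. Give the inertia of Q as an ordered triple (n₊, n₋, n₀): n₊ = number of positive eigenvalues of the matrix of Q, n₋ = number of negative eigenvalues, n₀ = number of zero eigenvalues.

(0, 1, 2)

The associated matrix is A = [[-5, 10, -5], [10, -20, 10], [-5, 10, -5]].
Symmetric row and column elimination reduces A to a congruent diagonal form with pivots -5, 0, 0.
That gives 1 negative, 2 zero pivots.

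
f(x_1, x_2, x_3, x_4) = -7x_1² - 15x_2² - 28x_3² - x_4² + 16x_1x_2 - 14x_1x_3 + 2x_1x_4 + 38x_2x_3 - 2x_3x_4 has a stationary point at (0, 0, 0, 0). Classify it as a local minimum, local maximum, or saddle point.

The Hessian at the origin is H = [[-14, 16, -14, 2], [16, -30, 38, 0], [-14, 38, -56, -2], [2, 0, -2, -2]].
Congruent diagonalization of H (simultaneous row and column reduction) yields pivots -14, -82/7, -28/41, -8/7.
So there are 4 negative pivots.
H is negative definite, so the origin is a strict local maximum.

local maximum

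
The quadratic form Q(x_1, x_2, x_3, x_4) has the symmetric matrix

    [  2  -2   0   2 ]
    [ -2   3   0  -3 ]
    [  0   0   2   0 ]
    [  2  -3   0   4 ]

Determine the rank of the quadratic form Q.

4

Congruent diagonalization of A (simultaneous row and column reduction) yields pivots 2, 1, 2, 1.
So there are 4 positive pivots.
The rank is the number of nonzero pivots: 4.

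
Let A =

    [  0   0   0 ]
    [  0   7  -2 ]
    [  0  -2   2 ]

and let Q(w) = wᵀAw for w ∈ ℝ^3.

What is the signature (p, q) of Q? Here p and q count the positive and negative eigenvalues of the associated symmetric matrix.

Row-reducing A symmetrically gives the diagonal entries 0, 7, 10/7.
Counting signs: 2 positive, 1 zero.

(2, 0)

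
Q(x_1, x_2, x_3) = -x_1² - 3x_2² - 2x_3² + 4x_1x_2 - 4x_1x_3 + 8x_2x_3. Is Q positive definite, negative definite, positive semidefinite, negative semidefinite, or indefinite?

The associated matrix is A = [[-1, 2, -2], [2, -3, 4], [-2, 4, -2]].
Symmetric row and column elimination reduces A to a congruent diagonal form with pivots -1, 1, 2.
So there are 2 positive, 1 negative pivots.
Hence Q is indefinite.

indefinite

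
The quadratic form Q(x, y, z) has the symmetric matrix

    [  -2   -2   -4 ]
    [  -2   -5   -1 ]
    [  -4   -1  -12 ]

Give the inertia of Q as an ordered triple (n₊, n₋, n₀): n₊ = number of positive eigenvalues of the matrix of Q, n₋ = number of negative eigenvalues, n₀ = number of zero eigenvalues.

(0, 3, 0)

Symmetric row and column elimination reduces A to a congruent diagonal form with pivots -2, -3, -1.
So there are 3 negative pivots.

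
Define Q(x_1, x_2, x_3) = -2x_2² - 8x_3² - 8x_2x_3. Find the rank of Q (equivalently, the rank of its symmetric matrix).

1

The associated matrix is A = [[0, 0, 0], [0, -2, -4], [0, -4, -8]].
Symmetric row and column elimination reduces A to a congruent diagonal form with pivots 0, -2, 0.
So there are 1 negative, 2 zero pivots.
The rank is the number of nonzero pivots: 1.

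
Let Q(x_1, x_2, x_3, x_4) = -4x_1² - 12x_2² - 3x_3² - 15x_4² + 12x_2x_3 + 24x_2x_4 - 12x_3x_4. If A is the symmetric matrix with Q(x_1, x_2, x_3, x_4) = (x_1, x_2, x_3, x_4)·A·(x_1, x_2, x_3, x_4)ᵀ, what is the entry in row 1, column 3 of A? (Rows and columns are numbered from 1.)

0

The coefficient of x_1·x_3 in Q is 0. For a symmetric A this equals A[1,3] + A[3,1] = 2·A[1,3].
So A[1,3] = 0/2 = 0.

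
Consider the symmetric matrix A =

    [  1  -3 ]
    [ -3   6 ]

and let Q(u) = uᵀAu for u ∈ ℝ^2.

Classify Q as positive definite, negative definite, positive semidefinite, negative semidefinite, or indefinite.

For the 2×2 matrix [[1, -3], [-3, 6]]: det = 1·6 − (-3)² = -3, trace = 7.
det < 0 so the eigenvalues have opposite signs; the form is indefinite.

indefinite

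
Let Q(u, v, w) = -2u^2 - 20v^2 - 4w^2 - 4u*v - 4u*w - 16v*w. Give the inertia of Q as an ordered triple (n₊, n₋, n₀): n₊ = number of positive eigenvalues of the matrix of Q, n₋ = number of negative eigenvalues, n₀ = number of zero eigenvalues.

(0, 2, 1)

Write A = [[-2, -2, -2], [-2, -20, -8], [-2, -8, -4]].
Symmetric row and column elimination reduces A to a congruent diagonal form with pivots -2, -18, 0.
That gives 2 negative, 1 zero pivots.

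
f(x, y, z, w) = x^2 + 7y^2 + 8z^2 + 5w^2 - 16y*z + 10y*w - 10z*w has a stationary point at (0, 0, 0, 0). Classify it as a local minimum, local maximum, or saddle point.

saddle point

The Hessian at the origin is H = [[2, 0, 0, 0], [0, 14, -16, 10], [0, -16, 16, -10], [0, 10, -10, 10]].
Applying the same elementary operations to the rows and columns of H produces a congruent diagonal matrix with entries 2, 14, -16/7, 15/4.
Counting signs: 3 positive, 1 negative.
H is indefinite, so the origin is a saddle point.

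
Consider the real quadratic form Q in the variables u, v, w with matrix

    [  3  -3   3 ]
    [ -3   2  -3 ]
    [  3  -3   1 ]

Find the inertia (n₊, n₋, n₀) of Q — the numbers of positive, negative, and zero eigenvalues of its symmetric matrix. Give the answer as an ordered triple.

(1, 2, 0)

An LDLᵀ factorisation of A has diagonal entries 3, -1, -2.
That gives 1 positive, 2 negative pivots.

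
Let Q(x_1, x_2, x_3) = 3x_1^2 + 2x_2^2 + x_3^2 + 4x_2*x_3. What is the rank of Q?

The associated matrix is A = [[3, 0, 0], [0, 2, 2], [0, 2, 1]].
An LDLᵀ factorisation of A has diagonal entries 3, 2, -1.
That gives 2 positive, 1 negative pivots.
The rank is the number of nonzero pivots: 3.

3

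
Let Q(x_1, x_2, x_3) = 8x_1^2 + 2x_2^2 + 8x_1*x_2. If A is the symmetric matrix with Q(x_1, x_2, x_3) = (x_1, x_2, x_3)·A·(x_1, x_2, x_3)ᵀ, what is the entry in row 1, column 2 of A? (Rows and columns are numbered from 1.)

The coefficient of x_1·x_2 in Q is 8. For a symmetric A this equals A[1,2] + A[2,1] = 2·A[1,2].
So A[1,2] = 8/2 = 4.

4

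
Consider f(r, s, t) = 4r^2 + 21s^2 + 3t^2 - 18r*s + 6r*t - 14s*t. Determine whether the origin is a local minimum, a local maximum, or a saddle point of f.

The Hessian at the origin is H = [[8, -18, 6], [-18, 42, -14], [6, -14, 6]].
Applying the same elementary operations to the rows and columns of H produces a congruent diagonal matrix with entries 8, 3/2, 4/3.
That gives 3 positive pivots.
H is positive definite, so the origin is a strict local minimum.

local minimum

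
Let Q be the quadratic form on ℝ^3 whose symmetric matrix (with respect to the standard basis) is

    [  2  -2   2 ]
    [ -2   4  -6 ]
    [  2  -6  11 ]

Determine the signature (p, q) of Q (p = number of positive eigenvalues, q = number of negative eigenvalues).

Symmetric row and column elimination reduces A to a congruent diagonal form with pivots 2, 2, 1.
That gives 3 positive pivots.

(3, 0)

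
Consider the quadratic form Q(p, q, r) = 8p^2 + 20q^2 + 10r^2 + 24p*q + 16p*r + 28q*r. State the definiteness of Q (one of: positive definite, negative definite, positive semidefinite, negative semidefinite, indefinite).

The associated matrix is A = [[8, 12, 8], [12, 20, 14], [8, 14, 10]].
Congruent diagonalization of A (simultaneous row and column reduction) yields pivots 8, 2, 0.
So there are 2 positive, 1 zero pivots.
Hence Q is positive semidefinite.

positive semidefinite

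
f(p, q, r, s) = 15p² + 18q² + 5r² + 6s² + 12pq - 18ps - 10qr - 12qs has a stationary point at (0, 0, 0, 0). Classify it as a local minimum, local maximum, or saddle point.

local minimum

The Hessian at the origin is H = [[30, 12, 0, -18], [12, 36, -10, -12], [0, -10, 10, 0], [-18, -12, 0, 12]].
Symmetric row and column elimination reduces H to a congruent diagonal form with pivots 30, 156/5, 265/39, 6/53.
So there are 4 positive pivots.
H is positive definite, so the origin is a strict local minimum.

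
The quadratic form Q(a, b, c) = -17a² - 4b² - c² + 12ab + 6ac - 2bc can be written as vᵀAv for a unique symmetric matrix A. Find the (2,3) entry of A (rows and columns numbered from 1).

-1

The coefficient of b·c in Q is -2. For a symmetric A this equals A[2,3] + A[3,2] = 2·A[2,3].
So A[2,3] = -2/2 = -1.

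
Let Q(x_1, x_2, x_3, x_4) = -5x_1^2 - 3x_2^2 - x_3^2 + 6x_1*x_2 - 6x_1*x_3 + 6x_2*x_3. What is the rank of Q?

3

Write A = [[-5, 3, -3, 0], [3, -3, 3, 0], [-3, 3, -1, 0], [0, 0, 0, 0]].
Symmetric row and column elimination reduces A to a congruent diagonal form with pivots -5, -6/5, 2, 0.
That gives 1 positive, 2 negative, 1 zero pivots.
The rank is the number of nonzero pivots: 3.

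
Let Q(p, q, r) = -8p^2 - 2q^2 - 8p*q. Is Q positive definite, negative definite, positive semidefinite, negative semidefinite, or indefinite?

Write A = [[-8, -4, 0], [-4, -2, 0], [0, 0, 0]].
Congruent diagonalization of A (simultaneous row and column reduction) yields pivots -8, 0, 0.
Counting signs: 1 negative, 2 zero.
Hence Q is negative semidefinite.

negative semidefinite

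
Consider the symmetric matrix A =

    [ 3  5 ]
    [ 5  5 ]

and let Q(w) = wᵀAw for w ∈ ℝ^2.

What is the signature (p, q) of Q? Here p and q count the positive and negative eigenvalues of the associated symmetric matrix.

Applying the same elementary operations to the rows and columns of A produces a congruent diagonal matrix with entries 3, -10/3.
That gives 1 positive, 1 negative pivots.

(1, 1)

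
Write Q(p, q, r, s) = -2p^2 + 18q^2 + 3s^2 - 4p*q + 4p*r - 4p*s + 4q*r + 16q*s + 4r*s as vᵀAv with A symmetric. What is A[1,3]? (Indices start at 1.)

The coefficient of p·r in Q is 4. For a symmetric A this equals A[1,3] + A[3,1] = 2·A[1,3].
So A[1,3] = 4/2 = 2.

2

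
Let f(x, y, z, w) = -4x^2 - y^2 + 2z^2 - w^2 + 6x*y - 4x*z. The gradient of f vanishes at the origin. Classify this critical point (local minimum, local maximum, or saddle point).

saddle point

The Hessian at the origin is H = [[-8, 6, -4, 0], [6, -2, 0, 0], [-4, 0, 4, 0], [0, 0, 0, -2]].
Row-reducing H symmetrically gives the diagonal entries -8, 5/2, 12/5, -2.
So there are 2 positive, 2 negative pivots.
H is indefinite, so the origin is a saddle point.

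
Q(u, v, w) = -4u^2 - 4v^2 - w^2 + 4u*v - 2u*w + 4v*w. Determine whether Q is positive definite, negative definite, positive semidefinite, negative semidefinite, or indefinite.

negative semidefinite

Write A = [[-4, 2, -1], [2, -4, 2], [-1, 2, -1]].
Congruent diagonalization of A (simultaneous row and column reduction) yields pivots -4, -3, 0.
So there are 2 negative, 1 zero pivots.
Hence Q is negative semidefinite.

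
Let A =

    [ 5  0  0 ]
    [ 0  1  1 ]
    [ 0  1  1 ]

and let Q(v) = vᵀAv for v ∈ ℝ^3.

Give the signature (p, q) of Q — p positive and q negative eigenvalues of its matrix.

Symmetric row and column elimination reduces A to a congruent diagonal form with pivots 5, 1, 0.
So there are 2 positive, 1 zero pivots.

(2, 0)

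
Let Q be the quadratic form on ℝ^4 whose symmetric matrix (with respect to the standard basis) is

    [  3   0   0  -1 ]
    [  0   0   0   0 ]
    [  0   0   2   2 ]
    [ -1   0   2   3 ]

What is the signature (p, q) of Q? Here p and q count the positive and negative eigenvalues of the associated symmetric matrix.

(3, 0)

Congruent diagonalization of A (simultaneous row and column reduction) yields pivots 3, 0, 2, 2/3.
That gives 3 positive, 1 zero pivots.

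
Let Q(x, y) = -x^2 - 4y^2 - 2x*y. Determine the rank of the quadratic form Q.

2

The symmetric matrix is A = [[-1, -1], [-1, -4]].
An LDLᵀ factorisation of A has diagonal entries -1, -3.
Counting signs: 2 negative.
The rank is the number of nonzero pivots: 2.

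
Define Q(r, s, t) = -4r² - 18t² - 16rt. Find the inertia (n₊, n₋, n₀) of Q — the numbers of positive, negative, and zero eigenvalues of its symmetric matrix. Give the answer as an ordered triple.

(0, 2, 1)

The associated matrix is A = [[-4, 0, -8], [0, 0, 0], [-8, 0, -18]].
Row-reducing A symmetrically gives the diagonal entries -4, 0, -2.
That gives 2 negative, 1 zero pivots.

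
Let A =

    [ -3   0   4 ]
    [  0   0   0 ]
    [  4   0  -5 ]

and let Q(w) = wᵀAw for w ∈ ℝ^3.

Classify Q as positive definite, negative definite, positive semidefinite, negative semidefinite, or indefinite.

Applying the same elementary operations to the rows and columns of A produces a congruent diagonal matrix with entries -3, 0, 1/3.
That gives 1 positive, 1 negative, 1 zero pivots.
Hence Q is indefinite.

indefinite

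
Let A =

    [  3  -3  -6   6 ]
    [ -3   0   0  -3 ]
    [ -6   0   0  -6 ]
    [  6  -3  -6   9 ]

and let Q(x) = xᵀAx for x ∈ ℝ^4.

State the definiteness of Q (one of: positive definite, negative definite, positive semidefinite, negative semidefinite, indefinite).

indefinite

Applying the same elementary operations to the rows and columns of A produces a congruent diagonal matrix with entries 3, -3, 0, 0.
That gives 1 positive, 1 negative, 2 zero pivots.
Hence Q is indefinite.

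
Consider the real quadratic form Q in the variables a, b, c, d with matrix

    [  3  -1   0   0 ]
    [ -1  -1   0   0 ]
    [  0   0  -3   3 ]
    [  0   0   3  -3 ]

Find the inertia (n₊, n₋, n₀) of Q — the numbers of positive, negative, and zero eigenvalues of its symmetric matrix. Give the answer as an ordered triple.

Applying the same elementary operations to the rows and columns of A produces a congruent diagonal matrix with entries 3, -4/3, -3, 0.
So there are 1 positive, 2 negative, 1 zero pivots.

(1, 2, 1)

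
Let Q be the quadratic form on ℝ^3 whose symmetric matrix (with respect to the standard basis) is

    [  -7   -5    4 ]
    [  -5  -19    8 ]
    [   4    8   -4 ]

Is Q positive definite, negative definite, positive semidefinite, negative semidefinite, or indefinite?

negative semidefinite

Symmetric row and column elimination reduces A to a congruent diagonal form with pivots -7, -108/7, 0.
That gives 2 negative, 1 zero pivots.
Hence Q is negative semidefinite.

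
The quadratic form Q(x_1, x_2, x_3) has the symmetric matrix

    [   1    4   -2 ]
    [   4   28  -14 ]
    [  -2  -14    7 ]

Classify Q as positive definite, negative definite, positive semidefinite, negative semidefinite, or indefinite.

positive semidefinite

Row-reducing A symmetrically gives the diagonal entries 1, 12, 0.
That gives 2 positive, 1 zero pivots.
Hence Q is positive semidefinite.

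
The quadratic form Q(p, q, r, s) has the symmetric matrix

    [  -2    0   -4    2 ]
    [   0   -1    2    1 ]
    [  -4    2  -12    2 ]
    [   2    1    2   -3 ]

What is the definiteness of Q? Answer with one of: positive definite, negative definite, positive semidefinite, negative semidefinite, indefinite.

negative semidefinite

Congruent diagonalization of A (simultaneous row and column reduction) yields pivots -2, -1, 0, 0.
That gives 2 negative, 2 zero pivots.
Hence Q is negative semidefinite.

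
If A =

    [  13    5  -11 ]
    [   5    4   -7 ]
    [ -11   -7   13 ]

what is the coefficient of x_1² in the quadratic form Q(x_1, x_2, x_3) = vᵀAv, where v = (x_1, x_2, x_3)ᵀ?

13

The coefficient of x_1² is the diagonal entry A[1,1] = 13.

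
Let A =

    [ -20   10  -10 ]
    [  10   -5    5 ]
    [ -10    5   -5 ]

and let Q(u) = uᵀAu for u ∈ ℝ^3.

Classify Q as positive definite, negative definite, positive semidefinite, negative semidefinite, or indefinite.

Congruent diagonalization of A (simultaneous row and column reduction) yields pivots -20, 0, 0.
That gives 1 negative, 2 zero pivots.
Hence Q is negative semidefinite.

negative semidefinite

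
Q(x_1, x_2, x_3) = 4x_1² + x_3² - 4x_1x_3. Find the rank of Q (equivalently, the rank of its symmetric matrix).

1

Write A = [[4, 0, -2], [0, 0, 0], [-2, 0, 1]].
Row-reducing A symmetrically gives the diagonal entries 4, 0, 0.
That gives 1 positive, 2 zero pivots.
The rank is the number of nonzero pivots: 1.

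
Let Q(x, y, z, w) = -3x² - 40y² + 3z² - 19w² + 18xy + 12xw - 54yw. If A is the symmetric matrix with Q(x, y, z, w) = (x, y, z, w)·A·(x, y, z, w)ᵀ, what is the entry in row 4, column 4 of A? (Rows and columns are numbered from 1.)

-19

The coefficient of w² in Q is -19, and that is exactly A[4,4].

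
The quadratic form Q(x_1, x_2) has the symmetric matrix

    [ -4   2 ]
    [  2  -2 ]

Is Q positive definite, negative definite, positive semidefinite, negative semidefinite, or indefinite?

negative definite

For the 2×2 matrix [[-4, 2], [2, -2]]: det = -4·-2 − (2)² = 4, trace = -6.
det > 0 so both eigenvalues share the sign of the trace; trace = -6 < 0 ⇒ both negative.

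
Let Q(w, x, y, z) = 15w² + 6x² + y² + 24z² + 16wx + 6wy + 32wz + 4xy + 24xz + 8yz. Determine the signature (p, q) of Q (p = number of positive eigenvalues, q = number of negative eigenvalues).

(3, 0)

The associated matrix is A = [[15, 8, 3, 16], [8, 6, 2, 12], [3, 2, 1, 4], [16, 12, 4, 24]].
Applying the same elementary operations to the rows and columns of A produces a congruent diagonal matrix with entries 15, 26/15, 4/13, 0.
That gives 3 positive, 1 zero pivots.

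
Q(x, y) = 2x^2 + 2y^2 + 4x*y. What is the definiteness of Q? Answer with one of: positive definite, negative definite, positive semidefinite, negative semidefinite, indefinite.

The associated matrix is A = [[2, 2], [2, 2]].
Row-reducing A symmetrically gives the diagonal entries 2, 0.
Counting signs: 1 positive, 1 zero.
Hence Q is positive semidefinite.

positive semidefinite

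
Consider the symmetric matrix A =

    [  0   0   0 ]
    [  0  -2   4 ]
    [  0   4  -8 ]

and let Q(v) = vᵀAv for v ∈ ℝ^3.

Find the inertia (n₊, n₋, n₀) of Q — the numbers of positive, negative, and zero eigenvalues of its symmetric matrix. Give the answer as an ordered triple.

(0, 1, 2)

Congruent diagonalization of A (simultaneous row and column reduction) yields pivots 0, -2, 0.
Counting signs: 1 negative, 2 zero.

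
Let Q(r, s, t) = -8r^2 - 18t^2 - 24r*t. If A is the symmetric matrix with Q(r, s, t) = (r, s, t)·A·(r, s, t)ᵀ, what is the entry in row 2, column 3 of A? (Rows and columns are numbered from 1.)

The coefficient of s·t in Q is 0. For a symmetric A this equals A[2,3] + A[3,2] = 2·A[2,3].
So A[2,3] = 0/2 = 0.

0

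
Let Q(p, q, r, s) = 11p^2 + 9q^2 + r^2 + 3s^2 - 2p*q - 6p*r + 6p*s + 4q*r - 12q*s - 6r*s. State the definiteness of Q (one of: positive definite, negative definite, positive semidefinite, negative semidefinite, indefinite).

indefinite

The symmetric matrix is A = [[11, -1, -3, 3], [-1, 9, 2, -6], [-3, 2, 1, -3], [3, -6, -3, 3]].
An LDLᵀ factorisation of A has diagonal entries 11, 98/11, -15/98, 6.
So there are 3 positive, 1 negative pivots.
Hence Q is indefinite.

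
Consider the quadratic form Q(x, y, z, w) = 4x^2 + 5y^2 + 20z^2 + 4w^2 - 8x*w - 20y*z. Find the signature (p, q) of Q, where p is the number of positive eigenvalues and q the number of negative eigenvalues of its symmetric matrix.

(2, 0)

Write A = [[4, 0, 0, -4], [0, 5, -10, 0], [0, -10, 20, 0], [-4, 0, 0, 4]].
Row-reducing A symmetrically gives the diagonal entries 4, 5, 0, 0.
That gives 2 positive, 2 zero pivots.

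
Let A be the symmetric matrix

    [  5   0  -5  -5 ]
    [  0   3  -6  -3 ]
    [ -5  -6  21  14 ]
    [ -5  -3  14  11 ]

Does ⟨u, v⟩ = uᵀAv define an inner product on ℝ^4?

Applying the same elementary operations to the rows and columns of A produces a congruent diagonal matrix with entries 5, 3, 4, 3/4.
So there are 4 positive pivots.
Hence Q is positive definite.
⟨·,·⟩ is an inner product exactly when A is positive definite.

yes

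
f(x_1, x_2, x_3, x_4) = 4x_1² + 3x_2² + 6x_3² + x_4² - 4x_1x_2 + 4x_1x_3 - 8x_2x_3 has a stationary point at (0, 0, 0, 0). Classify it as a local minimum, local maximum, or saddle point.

local minimum

The Hessian at the origin is H = [[8, -4, 4, 0], [-4, 6, -8, 0], [4, -8, 12, 0], [0, 0, 0, 2]].
Applying the same elementary operations to the rows and columns of H produces a congruent diagonal matrix with entries 8, 4, 1, 2.
That gives 4 positive pivots.
H is positive definite, so the origin is a strict local minimum.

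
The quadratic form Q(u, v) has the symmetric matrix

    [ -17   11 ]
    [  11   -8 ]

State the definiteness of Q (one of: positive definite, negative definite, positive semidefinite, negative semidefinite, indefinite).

negative definite

Leading principal minors: Δ_1 = -17, Δ_2 = 15.
The signs alternate starting with Δ_1 < 0, so by Sylvester's criterion Q is negative definite.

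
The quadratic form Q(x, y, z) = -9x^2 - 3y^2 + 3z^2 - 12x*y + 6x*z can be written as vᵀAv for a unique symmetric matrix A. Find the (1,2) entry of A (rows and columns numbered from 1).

-6

The coefficient of x·y in Q is -12. For a symmetric A this equals A[1,2] + A[2,1] = 2·A[1,2].
So A[1,2] = -12/2 = -6.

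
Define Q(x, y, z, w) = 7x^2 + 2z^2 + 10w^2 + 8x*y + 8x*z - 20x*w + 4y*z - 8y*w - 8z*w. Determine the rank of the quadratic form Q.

4

The associated matrix is A = [[7, 4, 4, -10], [4, 0, 2, -4], [4, 2, 2, -4], [-10, -4, -4, 10]].
Row-reducing A symmetrically gives the diagonal entries 7, -16/7, -1/4, 6.
Counting signs: 2 positive, 2 negative.
The rank is the number of nonzero pivots: 4.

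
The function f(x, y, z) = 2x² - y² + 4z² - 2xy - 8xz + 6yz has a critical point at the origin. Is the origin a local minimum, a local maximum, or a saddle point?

saddle point

The Hessian at the origin is H = [[4, -2, -8], [-2, -2, 6], [-8, 6, 8]].
Congruent diagonalization of H (simultaneous row and column reduction) yields pivots 4, -3, -20/3.
So there are 1 positive, 2 negative pivots.
H is indefinite, so the origin is a saddle point.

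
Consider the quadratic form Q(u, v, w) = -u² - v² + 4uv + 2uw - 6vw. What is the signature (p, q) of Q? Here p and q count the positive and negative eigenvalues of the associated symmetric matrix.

Write A = [[-1, 2, 1], [2, -1, -3], [1, -3, 0]].
Applying the same elementary operations to the rows and columns of A produces a congruent diagonal matrix with entries -1, 3, 2/3.
Counting signs: 2 positive, 1 negative.

(2, 1)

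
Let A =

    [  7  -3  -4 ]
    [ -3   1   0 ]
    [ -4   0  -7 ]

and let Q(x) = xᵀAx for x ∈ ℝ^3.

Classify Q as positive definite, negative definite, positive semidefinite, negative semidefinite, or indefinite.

indefinite

Congruent diagonalization of A (simultaneous row and column reduction) yields pivots 7, -2/7, 1.
So there are 2 positive, 1 negative pivots.
Hence Q is indefinite.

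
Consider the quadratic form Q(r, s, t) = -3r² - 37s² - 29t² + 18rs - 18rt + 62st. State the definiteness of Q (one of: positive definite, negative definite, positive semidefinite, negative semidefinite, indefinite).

The symmetric matrix of Q is A = [[-3, 9, -9], [9, -37, 31], [-9, 31, -29]].
Leading principal minors: Δ_1 = -3, Δ_2 = 30, Δ_3 = -12.
The signs alternate starting with Δ_1 < 0, so by Sylvester's criterion Q is negative definite.

negative definite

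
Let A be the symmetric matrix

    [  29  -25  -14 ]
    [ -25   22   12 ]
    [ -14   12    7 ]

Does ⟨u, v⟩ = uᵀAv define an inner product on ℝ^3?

yes

Applying the same elementary operations to the rows and columns of A produces a congruent diagonal matrix with entries 29, 13/29, 3/13.
So there are 3 positive pivots.
Hence Q is positive definite.
⟨·,·⟩ is an inner product exactly when A is positive definite.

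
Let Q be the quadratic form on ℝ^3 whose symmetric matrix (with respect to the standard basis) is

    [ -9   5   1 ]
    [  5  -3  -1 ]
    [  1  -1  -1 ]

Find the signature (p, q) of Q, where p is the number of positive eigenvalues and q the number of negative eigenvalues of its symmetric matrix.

Symmetric row and column elimination reduces A to a congruent diagonal form with pivots -9, -2/9, 0.
Counting signs: 2 negative, 1 zero.

(0, 2)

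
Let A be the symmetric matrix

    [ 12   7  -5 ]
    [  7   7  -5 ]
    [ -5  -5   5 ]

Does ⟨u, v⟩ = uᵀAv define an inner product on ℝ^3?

Leading principal minors: Δ_1 = 12, Δ_2 = 35, Δ_3 = 50.
All leading principal minors are positive, so by Sylvester's criterion Q is positive definite.
⟨·,·⟩ is an inner product exactly when A is positive definite.

yes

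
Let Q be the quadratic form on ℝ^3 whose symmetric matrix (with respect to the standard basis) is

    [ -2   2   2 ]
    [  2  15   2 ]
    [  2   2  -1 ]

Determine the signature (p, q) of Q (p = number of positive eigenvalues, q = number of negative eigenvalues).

Row-reducing A symmetrically gives the diagonal entries -2, 17, 1/17.
Counting signs: 2 positive, 1 negative.

(2, 1)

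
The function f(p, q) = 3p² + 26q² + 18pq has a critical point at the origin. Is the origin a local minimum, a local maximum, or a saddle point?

saddle point

The Hessian at the origin is H = [[6, 18], [18, 52]].
det H = 6·52 − (18)² = -12 < 0, so H is indefinite.
Therefore the origin is a saddle point.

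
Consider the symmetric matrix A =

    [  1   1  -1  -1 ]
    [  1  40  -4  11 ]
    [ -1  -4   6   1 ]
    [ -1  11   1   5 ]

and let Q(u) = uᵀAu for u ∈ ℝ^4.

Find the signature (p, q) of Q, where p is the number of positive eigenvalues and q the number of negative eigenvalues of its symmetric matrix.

Row-reducing A symmetrically gives the diagonal entries 1, 39, 62/13, 4/31.
So there are 4 positive pivots.

(4, 0)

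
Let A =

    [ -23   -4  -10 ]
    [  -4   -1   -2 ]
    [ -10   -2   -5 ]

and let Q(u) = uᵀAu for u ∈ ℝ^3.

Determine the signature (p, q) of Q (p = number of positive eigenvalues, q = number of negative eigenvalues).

Row-reducing A symmetrically gives the diagonal entries -23, -7/23, -3/7.
That gives 3 negative pivots.

(0, 3)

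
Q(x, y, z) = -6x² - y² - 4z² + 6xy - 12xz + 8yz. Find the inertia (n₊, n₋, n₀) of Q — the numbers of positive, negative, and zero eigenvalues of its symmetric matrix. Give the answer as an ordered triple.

The associated matrix is A = [[-6, 3, -6], [3, -1, 4], [-6, 4, -4]].
Congruent diagonalization of A (simultaneous row and column reduction) yields pivots -6, 1/2, 0.
So there are 1 positive, 1 negative, 1 zero pivots.

(1, 1, 1)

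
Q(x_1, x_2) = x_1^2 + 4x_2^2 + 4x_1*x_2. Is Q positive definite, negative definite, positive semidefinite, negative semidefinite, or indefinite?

Write A = [[1, 2], [2, 4]].
Row-reducing A symmetrically gives the diagonal entries 1, 0.
Counting signs: 1 positive, 1 zero.
Hence Q is positive semidefinite.

positive semidefinite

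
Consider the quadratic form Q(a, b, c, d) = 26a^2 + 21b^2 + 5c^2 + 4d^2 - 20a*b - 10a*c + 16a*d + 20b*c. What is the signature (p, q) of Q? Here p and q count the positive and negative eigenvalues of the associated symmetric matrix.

The symmetric matrix is A = [[26, -10, -5, 8], [-10, 21, 10, 0], [-5, 10, 5, 0], [8, 0, 0, 4]].
Symmetric row and column elimination reduces A to a congruent diagonal form with pivots 26, 223/13, 105/446, 20/21.
So there are 4 positive pivots.

(4, 0)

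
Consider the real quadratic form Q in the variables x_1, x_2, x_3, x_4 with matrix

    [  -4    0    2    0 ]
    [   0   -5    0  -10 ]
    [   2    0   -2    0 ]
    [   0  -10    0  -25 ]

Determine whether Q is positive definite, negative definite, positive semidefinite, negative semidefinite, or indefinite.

negative definite

An LDLᵀ factorisation of A has diagonal entries -4, -5, -1, -5.
That gives 4 negative pivots.
Hence Q is negative definite.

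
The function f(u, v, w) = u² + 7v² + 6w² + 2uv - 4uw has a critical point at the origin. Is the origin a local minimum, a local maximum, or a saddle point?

The Hessian at the origin is H = [[2, 2, -4], [2, 14, 0], [-4, 0, 12]].
Congruent diagonalization of H (simultaneous row and column reduction) yields pivots 2, 12, 8/3.
Counting signs: 3 positive.
H is positive definite, so the origin is a strict local minimum.

local minimum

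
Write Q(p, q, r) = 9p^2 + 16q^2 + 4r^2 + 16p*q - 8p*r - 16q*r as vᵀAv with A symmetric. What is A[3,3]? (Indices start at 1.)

4

The coefficient of r^2 in Q is 4, and that is exactly A[3,3].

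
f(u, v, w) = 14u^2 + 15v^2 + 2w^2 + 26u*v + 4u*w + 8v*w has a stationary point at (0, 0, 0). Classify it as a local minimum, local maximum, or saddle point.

local minimum

The Hessian at the origin is H = [[28, 26, 4], [26, 30, 8], [4, 8, 4]].
Congruent diagonalization of H (simultaneous row and column reduction) yields pivots 28, 41/7, 12/41.
That gives 3 positive pivots.
H is positive definite, so the origin is a strict local minimum.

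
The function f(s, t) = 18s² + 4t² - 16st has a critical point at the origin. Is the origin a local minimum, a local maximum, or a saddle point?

local minimum

The Hessian at the origin is H = [[36, -16], [-16, 8]].
det H = 36·8 − (-16)² = 32 > 0 and H[1,1] = 36 > 0, so H is positive definite.
Therefore the origin is a local minimum.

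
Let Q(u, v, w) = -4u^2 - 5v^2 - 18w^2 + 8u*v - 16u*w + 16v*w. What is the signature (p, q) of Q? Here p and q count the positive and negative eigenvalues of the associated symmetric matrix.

Write A = [[-4, 4, -8], [4, -5, 8], [-8, 8, -18]].
Congruent diagonalization of A (simultaneous row and column reduction) yields pivots -4, -1, -2.
That gives 3 negative pivots.

(0, 3)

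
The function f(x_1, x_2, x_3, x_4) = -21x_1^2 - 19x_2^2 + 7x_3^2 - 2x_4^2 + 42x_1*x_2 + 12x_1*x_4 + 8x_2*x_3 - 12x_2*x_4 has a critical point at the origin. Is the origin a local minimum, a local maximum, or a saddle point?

The Hessian at the origin is H = [[-42, 42, 0, 12], [42, -38, 8, -12], [0, 8, 14, 0], [12, -12, 0, -4]].
An LDLᵀ factorisation of H has diagonal entries -42, 4, -2, -4/7.
So there are 1 positive, 3 negative pivots.
H is indefinite, so the origin is a saddle point.

saddle point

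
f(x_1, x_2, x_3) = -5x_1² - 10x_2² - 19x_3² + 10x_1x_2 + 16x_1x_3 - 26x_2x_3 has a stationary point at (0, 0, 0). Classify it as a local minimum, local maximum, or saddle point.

The Hessian at the origin is H = [[-10, 10, 16], [10, -20, -26], [16, -26, -38]].
An LDLᵀ factorisation of H has diagonal entries -10, -10, -12/5.
Counting signs: 3 negative.
H is negative definite, so the origin is a strict local maximum.

local maximum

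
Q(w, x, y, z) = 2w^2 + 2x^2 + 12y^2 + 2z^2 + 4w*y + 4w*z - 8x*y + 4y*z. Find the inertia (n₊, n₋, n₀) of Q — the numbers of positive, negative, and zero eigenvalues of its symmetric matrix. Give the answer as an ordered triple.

The associated matrix is A = [[2, 0, 2, 2], [0, 2, -4, 0], [2, -4, 12, 2], [2, 0, 2, 2]].
Row-reducing A symmetrically gives the diagonal entries 2, 2, 2, 0.
That gives 3 positive, 1 zero pivots.

(3, 0, 1)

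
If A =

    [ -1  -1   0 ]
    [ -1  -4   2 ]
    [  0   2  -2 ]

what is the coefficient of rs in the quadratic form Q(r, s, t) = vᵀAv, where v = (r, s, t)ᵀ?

-2

The coefficient of rs is A[1,2] + A[2,1] = 2·(-1) = -2.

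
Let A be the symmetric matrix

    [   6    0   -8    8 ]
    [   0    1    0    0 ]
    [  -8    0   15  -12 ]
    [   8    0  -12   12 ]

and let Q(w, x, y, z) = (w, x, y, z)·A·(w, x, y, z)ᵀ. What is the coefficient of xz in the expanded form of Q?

The coefficient of xz is A[2,4] + A[4,2] = 2·0 = 0.

0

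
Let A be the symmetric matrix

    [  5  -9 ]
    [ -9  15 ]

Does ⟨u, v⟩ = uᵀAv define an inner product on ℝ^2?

no

For the 2×2 matrix [[5, -9], [-9, 15]]: det = 5·15 − (-9)² = -6, trace = 20.
det < 0 so the eigenvalues have opposite signs; the form is indefinite.
⟨·,·⟩ is an inner product exactly when A is positive definite.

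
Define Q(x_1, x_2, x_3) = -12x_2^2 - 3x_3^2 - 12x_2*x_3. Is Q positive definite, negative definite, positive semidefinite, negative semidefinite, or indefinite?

negative semidefinite

Write A = [[0, 0, 0], [0, -12, -6], [0, -6, -3]].
Symmetric row and column elimination reduces A to a congruent diagonal form with pivots 0, -12, 0.
That gives 1 negative, 2 zero pivots.
Hence Q is negative semidefinite.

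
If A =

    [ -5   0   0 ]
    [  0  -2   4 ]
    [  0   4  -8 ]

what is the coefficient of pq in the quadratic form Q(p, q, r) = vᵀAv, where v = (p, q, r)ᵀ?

0

The coefficient of pq is A[1,2] + A[2,1] = 2·0 = 0.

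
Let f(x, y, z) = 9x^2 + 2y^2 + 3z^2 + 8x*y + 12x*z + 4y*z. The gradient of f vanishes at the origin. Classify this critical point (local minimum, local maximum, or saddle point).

The Hessian at the origin is H = [[18, 8, 12], [8, 4, 4], [12, 4, 6]].
Applying the same elementary operations to the rows and columns of H produces a congruent diagonal matrix with entries 18, 4/9, -6.
That gives 2 positive, 1 negative pivots.
H is indefinite, so the origin is a saddle point.

saddle point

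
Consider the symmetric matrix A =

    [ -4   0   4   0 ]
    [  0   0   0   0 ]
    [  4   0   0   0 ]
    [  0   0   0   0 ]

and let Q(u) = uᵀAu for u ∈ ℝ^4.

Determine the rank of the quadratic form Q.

2

Row-reducing A symmetrically gives the diagonal entries -4, 0, 4, 0.
That gives 1 positive, 1 negative, 2 zero pivots.
The rank is the number of nonzero pivots: 2.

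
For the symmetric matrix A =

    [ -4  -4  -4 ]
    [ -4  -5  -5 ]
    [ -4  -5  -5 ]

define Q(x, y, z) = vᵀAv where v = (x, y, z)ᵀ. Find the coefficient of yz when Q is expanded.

The coefficient of yz is A[2,3] + A[3,2] = 2·(-5) = -10.

-10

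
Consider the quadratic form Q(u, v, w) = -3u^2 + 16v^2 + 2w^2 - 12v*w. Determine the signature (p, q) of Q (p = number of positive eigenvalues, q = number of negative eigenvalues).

Write A = [[-3, 0, 0], [0, 16, -6], [0, -6, 2]].
An LDLᵀ factorisation of A has diagonal entries -3, 16, -1/4.
So there are 1 positive, 2 negative pivots.

(1, 2)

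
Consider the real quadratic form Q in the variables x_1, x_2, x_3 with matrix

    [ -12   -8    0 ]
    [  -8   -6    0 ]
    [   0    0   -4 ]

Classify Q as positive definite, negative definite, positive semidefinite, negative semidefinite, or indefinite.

negative definite

Leading principal minors: Δ_1 = -12, Δ_2 = 8, Δ_3 = -32.
The signs alternate starting with Δ_1 < 0, so by Sylvester's criterion Q is negative definite.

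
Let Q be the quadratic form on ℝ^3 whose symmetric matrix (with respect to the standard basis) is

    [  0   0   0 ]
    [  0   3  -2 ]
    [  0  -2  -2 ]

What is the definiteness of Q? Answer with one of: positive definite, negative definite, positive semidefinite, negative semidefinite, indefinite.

Symmetric row and column elimination reduces A to a congruent diagonal form with pivots 0, 3, -10/3.
That gives 1 positive, 1 negative, 1 zero pivots.
Hence Q is indefinite.

indefinite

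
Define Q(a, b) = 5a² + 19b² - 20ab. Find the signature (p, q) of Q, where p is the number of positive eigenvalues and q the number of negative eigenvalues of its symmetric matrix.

The symmetric matrix is A = [[5, -10], [-10, 19]].
Row-reducing A symmetrically gives the diagonal entries 5, -1.
That gives 1 positive, 1 negative pivots.

(1, 1)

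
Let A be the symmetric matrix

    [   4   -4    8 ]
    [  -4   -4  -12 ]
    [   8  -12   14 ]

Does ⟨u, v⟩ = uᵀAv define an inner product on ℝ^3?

no

Applying the same elementary operations to the rows and columns of A produces a congruent diagonal matrix with entries 4, -8, 0.
That gives 1 positive, 1 negative, 1 zero pivots.
Hence Q is indefinite.
⟨·,·⟩ is an inner product exactly when A is positive definite.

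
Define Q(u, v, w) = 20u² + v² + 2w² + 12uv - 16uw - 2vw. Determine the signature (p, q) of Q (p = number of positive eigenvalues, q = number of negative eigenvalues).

The associated matrix is A = [[20, 6, -8], [6, 1, -1], [-8, -1, 2]].
Congruent diagonalization of A (simultaneous row and column reduction) yields pivots 20, -4/5, 5/4.
Counting signs: 2 positive, 1 negative.

(2, 1)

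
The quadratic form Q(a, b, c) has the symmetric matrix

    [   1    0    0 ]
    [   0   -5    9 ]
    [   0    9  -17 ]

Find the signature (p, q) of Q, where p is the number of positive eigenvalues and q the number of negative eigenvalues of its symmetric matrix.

Congruent diagonalization of A (simultaneous row and column reduction) yields pivots 1, -5, -4/5.
Counting signs: 1 positive, 2 negative.

(1, 2)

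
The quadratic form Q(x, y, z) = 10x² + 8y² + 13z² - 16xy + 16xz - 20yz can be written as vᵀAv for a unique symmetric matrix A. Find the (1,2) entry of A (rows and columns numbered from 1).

-8

The coefficient of x·y in Q is -16. For a symmetric A this equals A[1,2] + A[2,1] = 2·A[1,2].
So A[1,2] = -16/2 = -8.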